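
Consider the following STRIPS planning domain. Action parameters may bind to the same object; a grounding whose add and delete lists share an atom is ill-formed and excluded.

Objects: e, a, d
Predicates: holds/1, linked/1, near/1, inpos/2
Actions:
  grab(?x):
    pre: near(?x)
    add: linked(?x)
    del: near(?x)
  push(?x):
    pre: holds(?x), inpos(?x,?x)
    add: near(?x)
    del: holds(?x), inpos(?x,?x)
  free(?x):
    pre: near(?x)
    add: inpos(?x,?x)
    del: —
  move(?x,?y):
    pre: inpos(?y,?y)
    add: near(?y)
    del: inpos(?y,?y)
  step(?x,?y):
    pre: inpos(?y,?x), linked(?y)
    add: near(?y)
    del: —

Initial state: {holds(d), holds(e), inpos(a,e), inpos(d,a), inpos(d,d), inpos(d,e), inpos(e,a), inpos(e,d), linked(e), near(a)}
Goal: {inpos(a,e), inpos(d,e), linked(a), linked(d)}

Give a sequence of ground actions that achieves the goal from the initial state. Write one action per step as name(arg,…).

grab(a); push(d); grab(d)

1. grab(a)  →  {holds(d), holds(e), inpos(a,e), inpos(d,a), inpos(d,d), inpos(d,e), inpos(e,a), inpos(e,d), linked(a), linked(e)}
2. push(d)  →  {holds(e), inpos(a,e), inpos(d,a), inpos(d,e), inpos(e,a), inpos(e,d), linked(a), linked(e), near(d)}
3. grab(d)  →  {holds(e), inpos(a,e), inpos(d,a), inpos(d,e), inpos(e,a), inpos(e,d), linked(a), linked(d), linked(e)}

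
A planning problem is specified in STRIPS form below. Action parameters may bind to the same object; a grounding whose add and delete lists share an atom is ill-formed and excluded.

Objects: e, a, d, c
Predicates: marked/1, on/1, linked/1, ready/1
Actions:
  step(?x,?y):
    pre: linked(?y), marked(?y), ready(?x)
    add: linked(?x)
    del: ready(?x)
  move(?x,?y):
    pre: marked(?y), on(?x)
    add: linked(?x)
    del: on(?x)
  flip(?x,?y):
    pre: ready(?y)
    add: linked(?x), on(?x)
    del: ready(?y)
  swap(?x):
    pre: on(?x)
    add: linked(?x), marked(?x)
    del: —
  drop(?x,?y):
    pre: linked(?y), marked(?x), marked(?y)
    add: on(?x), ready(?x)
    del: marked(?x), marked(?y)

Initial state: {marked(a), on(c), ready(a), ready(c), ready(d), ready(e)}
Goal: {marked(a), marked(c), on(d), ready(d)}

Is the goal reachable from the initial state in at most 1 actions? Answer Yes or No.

No

1. flip(d,e)  →  {linked(d), marked(a), on(c), on(d), ready(a), ready(c), ready(d)}
2. swap(c)  →  {linked(c), linked(d), marked(a), marked(c), on(c), on(d), ready(a), ready(c), ready(d)}
optimal plan length = 2; 2 > 1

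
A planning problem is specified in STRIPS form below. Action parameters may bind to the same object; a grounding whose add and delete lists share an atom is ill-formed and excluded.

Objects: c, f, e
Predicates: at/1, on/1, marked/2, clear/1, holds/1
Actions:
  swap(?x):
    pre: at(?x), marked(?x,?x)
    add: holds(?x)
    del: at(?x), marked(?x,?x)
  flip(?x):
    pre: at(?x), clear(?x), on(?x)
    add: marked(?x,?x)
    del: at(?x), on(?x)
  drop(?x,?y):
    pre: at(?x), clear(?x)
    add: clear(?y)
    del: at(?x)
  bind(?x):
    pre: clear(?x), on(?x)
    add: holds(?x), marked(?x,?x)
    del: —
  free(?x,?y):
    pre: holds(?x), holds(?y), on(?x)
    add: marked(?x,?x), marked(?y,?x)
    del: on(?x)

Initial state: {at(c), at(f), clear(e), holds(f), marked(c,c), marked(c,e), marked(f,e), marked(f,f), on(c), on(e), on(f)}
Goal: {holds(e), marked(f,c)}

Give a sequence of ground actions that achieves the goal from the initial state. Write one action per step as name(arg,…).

swap(c); bind(e); free(c,f)

1. swap(c)  →  {at(f), clear(e), holds(c), holds(f), marked(c,e), marked(f,e), marked(f,f), on(c), on(e), on(f)}
2. bind(e)  →  {at(f), clear(e), holds(c), holds(e), holds(f), marked(c,e), marked(e,e), marked(f,e), marked(f,f), on(c), on(e), on(f)}
3. free(c,f)  →  {at(f), clear(e), holds(c), holds(e), holds(f), marked(c,c), marked(c,e), marked(e,e), marked(f,c), marked(f,e), marked(f,f), on(e), on(f)}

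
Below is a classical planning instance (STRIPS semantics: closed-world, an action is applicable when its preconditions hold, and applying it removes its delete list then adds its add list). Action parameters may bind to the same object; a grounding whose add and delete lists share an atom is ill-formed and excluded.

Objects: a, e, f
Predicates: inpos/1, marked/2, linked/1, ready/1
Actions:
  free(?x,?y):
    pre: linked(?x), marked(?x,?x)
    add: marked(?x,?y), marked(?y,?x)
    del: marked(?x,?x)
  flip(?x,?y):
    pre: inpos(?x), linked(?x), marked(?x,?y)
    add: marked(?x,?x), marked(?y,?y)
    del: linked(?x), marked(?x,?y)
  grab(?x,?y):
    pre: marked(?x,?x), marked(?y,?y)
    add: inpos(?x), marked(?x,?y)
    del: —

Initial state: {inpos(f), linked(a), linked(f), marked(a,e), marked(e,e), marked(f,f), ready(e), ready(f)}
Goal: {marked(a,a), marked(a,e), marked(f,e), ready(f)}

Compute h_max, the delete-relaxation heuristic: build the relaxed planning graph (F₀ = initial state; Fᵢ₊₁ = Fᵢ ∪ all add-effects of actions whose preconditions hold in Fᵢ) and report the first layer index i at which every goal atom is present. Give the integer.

F0 = init (8 atoms)
F1 = F0 ∪ {inpos(e), marked(a,f), marked(e,f), marked(f,a), marked(f,e)}  (13 atoms)
F2 = F1 ∪ {marked(a,a)}  (14 atoms)
goal ⊆ F2  ⇒  h_max = 2

2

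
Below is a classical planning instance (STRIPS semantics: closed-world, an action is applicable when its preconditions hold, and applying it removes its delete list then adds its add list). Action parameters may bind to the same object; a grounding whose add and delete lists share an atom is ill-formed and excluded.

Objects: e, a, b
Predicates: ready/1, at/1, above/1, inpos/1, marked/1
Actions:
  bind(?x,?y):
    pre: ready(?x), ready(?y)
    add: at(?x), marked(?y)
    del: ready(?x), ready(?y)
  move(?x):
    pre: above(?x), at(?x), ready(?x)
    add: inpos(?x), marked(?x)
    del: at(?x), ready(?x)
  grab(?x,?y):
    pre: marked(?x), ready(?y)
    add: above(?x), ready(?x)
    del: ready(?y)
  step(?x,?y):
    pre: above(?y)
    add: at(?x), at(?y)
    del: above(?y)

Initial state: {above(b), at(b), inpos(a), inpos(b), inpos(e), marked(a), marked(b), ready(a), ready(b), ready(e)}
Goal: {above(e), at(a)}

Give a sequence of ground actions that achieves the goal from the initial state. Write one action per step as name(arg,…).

1. bind(a,e)  →  {above(b), at(a), at(b), inpos(a), inpos(b), inpos(e), marked(a), marked(b), marked(e), ready(b)}
2. grab(e,b)  →  {above(b), above(e), at(a), at(b), inpos(a), inpos(b), inpos(e), marked(a), marked(b), marked(e), ready(e)}

bind(a,e); grab(e,b)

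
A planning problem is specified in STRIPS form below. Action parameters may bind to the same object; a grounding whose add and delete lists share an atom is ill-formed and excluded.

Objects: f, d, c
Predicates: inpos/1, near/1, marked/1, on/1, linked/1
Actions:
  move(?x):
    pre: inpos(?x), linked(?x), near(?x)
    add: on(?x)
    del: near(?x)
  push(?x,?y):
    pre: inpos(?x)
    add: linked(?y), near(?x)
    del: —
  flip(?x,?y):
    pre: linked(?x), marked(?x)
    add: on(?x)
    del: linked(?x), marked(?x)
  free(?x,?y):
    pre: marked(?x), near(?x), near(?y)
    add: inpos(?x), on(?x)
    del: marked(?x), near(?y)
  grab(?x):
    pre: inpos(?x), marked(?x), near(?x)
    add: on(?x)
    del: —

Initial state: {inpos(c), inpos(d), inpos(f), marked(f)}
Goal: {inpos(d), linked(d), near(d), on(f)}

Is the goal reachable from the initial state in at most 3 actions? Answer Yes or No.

Yes

1. push(f,f)  →  {inpos(c), inpos(d), inpos(f), linked(f), marked(f), near(f)}
2. move(f)  →  {inpos(c), inpos(d), inpos(f), linked(f), marked(f), on(f)}
3. push(d,d)  →  {inpos(c), inpos(d), inpos(f), linked(d), linked(f), marked(f), near(d), on(f)}
optimal plan length = 3; 3 ≤ 3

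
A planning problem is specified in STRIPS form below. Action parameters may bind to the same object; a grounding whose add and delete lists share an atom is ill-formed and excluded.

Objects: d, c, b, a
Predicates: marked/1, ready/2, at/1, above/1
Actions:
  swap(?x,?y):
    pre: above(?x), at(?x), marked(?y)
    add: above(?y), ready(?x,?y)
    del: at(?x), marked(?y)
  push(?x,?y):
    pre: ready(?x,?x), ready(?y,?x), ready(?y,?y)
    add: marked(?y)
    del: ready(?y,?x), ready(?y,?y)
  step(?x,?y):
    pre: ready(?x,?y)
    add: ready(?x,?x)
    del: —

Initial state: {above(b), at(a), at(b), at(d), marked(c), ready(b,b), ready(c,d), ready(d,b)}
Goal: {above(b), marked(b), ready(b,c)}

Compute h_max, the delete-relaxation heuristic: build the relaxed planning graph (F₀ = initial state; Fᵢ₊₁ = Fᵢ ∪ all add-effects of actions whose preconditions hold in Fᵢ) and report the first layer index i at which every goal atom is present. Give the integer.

1

F0 = init (8 atoms)
F1 = F0 ∪ {above(c), marked(b), ready(b,c), ready(c,c), ready(d,d)}  (13 atoms)
goal ⊆ F1  ⇒  h_max = 1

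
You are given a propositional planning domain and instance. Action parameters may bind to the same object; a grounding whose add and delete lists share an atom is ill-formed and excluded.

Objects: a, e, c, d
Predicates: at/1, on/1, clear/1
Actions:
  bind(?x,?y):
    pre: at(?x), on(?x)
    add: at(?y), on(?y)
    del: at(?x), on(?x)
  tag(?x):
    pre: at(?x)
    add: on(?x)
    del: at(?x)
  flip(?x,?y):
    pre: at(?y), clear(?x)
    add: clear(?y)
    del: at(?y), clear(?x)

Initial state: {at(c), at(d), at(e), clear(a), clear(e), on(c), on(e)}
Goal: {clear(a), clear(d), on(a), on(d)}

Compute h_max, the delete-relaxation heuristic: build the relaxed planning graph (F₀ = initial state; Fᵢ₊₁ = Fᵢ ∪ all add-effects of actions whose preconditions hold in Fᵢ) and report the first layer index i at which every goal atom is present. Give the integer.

F0 = init (7 atoms)
F1 = F0 ∪ {at(a), clear(c), clear(d), on(a), on(d)}  (12 atoms)
goal ⊆ F1  ⇒  h_max = 1

1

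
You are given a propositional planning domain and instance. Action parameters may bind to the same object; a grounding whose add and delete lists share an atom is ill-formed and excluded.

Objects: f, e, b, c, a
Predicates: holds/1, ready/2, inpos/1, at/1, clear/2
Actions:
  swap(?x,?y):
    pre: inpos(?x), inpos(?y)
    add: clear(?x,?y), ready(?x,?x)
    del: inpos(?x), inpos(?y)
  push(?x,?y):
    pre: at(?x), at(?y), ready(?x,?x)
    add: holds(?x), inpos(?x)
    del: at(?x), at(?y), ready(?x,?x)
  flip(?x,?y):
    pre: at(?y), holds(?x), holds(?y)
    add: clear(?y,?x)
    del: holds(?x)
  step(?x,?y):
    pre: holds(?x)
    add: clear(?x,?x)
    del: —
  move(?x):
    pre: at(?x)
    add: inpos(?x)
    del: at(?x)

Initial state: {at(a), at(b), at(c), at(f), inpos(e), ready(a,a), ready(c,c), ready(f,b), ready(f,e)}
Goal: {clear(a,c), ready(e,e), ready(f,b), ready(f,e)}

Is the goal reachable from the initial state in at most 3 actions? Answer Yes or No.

1. swap(e,e)  →  {at(a), at(b), at(c), at(f), clear(e,e), ready(a,a), ready(c,c), ready(e,e), ready(f,b), ready(f,e)}
2. push(c,f)  →  {at(a), at(b), clear(e,e), holds(c), inpos(c), ready(a,a), ready(e,e), ready(f,b), ready(f,e)}
3. push(a,b)  →  {clear(e,e), holds(a), holds(c), inpos(a), inpos(c), ready(e,e), ready(f,b), ready(f,e)}
4. swap(a,c)  →  {clear(a,c), clear(e,e), holds(a), holds(c), ready(a,a), ready(e,e), ready(f,b), ready(f,e)}
optimal plan length = 4; 4 > 3

No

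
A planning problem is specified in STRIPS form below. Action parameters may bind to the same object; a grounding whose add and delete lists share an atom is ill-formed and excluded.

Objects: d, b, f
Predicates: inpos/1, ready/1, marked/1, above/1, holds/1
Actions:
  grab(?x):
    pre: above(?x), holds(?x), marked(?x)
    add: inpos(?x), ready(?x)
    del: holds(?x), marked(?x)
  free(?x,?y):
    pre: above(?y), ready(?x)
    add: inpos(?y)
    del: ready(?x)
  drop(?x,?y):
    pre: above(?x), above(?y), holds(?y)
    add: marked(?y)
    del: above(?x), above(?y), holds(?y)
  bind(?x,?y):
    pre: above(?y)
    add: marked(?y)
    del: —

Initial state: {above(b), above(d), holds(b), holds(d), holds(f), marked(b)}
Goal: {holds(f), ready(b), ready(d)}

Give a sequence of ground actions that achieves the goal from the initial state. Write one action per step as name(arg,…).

grab(b); bind(d,d); grab(d)

1. grab(b)  →  {above(b), above(d), holds(d), holds(f), inpos(b), ready(b)}
2. bind(d,d)  →  {above(b), above(d), holds(d), holds(f), inpos(b), marked(d), ready(b)}
3. grab(d)  →  {above(b), above(d), holds(f), inpos(b), inpos(d), ready(b), ready(d)}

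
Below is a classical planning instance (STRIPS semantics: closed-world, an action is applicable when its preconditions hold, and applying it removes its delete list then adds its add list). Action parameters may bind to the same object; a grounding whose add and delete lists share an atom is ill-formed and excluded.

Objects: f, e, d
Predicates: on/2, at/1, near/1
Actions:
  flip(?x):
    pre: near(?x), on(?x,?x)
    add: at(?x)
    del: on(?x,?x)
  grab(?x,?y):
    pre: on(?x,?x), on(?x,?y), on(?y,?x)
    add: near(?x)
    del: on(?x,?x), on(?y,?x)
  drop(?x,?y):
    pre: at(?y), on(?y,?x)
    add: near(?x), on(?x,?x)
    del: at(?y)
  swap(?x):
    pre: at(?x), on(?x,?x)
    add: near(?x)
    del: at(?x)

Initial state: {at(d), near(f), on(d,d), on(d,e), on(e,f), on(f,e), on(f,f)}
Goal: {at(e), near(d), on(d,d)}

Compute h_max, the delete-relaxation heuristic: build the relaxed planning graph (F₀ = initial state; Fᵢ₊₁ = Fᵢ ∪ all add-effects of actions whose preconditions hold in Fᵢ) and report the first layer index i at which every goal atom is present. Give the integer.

2

F0 = init (7 atoms)
F1 = F0 ∪ {at(f), near(d), near(e), on(e,e)}  (11 atoms)
F2 = F1 ∪ {at(e)}  (12 atoms)
goal ⊆ F2  ⇒  h_max = 2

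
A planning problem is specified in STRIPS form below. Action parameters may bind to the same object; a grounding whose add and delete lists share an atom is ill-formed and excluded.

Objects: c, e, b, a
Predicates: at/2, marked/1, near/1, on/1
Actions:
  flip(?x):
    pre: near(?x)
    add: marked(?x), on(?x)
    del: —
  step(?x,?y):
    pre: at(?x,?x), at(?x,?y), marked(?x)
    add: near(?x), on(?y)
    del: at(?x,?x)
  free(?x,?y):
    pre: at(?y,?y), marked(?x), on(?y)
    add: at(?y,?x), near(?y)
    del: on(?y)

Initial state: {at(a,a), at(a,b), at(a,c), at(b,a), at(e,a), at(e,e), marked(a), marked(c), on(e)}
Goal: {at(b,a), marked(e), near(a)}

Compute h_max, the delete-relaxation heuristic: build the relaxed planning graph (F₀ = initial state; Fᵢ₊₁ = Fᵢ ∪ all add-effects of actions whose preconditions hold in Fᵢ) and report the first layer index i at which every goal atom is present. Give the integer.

F0 = init (9 atoms)
F1 = F0 ∪ {at(e,c), near(a), near(e), on(a), on(b), on(c)}  (15 atoms)
F2 = F1 ∪ {marked(e)}  (16 atoms)
goal ⊆ F2  ⇒  h_max = 2

2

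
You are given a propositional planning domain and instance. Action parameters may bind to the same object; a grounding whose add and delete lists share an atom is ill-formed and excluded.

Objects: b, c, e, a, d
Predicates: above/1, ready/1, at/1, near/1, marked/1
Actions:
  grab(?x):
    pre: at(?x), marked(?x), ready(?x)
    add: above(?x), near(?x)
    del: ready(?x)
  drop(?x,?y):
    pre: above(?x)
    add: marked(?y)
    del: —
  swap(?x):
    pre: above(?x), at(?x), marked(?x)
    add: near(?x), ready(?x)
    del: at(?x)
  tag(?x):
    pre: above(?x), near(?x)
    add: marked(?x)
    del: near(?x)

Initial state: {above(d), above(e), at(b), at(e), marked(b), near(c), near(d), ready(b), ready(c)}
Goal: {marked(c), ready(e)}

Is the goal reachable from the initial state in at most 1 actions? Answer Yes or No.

No

1. drop(e,c)  →  {above(d), above(e), at(b), at(e), marked(b), marked(c), near(c), near(d), ready(b), ready(c)}
2. drop(e,e)  →  {above(d), above(e), at(b), at(e), marked(b), marked(c), marked(e), near(c), near(d), ready(b), ready(c)}
3. swap(e)  →  {above(d), above(e), at(b), marked(b), marked(c), marked(e), near(c), near(d), near(e), ready(b), ready(c), ready(e)}
optimal plan length = 3; 3 > 1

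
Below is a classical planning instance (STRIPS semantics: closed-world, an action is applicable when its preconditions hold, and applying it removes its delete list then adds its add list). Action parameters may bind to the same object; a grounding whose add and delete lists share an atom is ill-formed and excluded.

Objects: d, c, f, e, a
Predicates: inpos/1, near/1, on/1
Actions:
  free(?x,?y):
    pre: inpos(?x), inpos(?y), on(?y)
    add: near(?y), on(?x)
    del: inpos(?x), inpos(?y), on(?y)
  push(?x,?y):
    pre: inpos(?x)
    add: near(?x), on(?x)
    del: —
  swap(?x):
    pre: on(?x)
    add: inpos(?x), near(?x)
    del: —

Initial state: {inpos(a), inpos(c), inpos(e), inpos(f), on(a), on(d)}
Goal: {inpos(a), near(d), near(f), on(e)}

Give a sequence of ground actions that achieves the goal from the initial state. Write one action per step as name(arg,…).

1. push(f,d)  →  {inpos(a), inpos(c), inpos(e), inpos(f), near(f), on(a), on(d), on(f)}
2. free(e,f)  →  {inpos(a), inpos(c), near(f), on(a), on(d), on(e)}
3. swap(d)  →  {inpos(a), inpos(c), inpos(d), near(d), near(f), on(a), on(d), on(e)}

push(f,d); free(e,f); swap(d)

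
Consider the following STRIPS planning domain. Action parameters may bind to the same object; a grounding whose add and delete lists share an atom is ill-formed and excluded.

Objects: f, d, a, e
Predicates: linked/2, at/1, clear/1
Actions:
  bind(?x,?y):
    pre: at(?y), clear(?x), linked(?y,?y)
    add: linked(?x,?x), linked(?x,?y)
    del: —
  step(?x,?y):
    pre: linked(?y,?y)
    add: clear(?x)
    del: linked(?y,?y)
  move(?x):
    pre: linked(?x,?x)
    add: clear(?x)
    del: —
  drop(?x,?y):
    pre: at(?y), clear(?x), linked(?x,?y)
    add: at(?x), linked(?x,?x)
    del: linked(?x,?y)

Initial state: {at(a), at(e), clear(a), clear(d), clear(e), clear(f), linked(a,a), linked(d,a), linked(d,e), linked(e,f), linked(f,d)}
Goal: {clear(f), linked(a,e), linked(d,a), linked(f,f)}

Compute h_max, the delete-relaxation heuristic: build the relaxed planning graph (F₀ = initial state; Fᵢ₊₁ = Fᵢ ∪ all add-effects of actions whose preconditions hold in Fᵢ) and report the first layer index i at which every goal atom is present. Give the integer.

F0 = init (11 atoms)
F1 = F0 ∪ {at(d), linked(d,d), linked(e,a), linked(e,e), linked(f,a), linked(f,f)}  (17 atoms)
F2 = F1 ∪ {at(f), linked(a,d), linked(a,e), linked(e,d), linked(f,e)}  (22 atoms)
goal ⊆ F2  ⇒  h_max = 2

2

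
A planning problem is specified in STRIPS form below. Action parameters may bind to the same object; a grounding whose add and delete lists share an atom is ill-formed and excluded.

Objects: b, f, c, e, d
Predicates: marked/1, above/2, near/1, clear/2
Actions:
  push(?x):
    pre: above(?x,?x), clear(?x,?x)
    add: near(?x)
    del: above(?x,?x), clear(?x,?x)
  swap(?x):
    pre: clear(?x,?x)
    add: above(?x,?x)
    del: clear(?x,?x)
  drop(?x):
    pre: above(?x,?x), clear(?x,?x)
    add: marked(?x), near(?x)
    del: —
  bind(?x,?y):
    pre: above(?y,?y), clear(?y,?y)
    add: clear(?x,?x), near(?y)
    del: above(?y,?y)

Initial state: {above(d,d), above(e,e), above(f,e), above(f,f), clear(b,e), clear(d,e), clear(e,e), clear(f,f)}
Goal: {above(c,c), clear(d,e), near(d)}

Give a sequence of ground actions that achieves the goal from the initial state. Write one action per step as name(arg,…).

1. bind(d,f)  →  {above(d,d), above(e,e), above(f,e), clear(b,e), clear(d,d), clear(d,e), clear(e,e), clear(f,f), near(f)}
2. bind(c,d)  →  {above(e,e), above(f,e), clear(b,e), clear(c,c), clear(d,d), clear(d,e), clear(e,e), clear(f,f), near(d), near(f)}
3. swap(c)  →  {above(c,c), above(e,e), above(f,e), clear(b,e), clear(d,d), clear(d,e), clear(e,e), clear(f,f), near(d), near(f)}

bind(d,f); bind(c,d); swap(c)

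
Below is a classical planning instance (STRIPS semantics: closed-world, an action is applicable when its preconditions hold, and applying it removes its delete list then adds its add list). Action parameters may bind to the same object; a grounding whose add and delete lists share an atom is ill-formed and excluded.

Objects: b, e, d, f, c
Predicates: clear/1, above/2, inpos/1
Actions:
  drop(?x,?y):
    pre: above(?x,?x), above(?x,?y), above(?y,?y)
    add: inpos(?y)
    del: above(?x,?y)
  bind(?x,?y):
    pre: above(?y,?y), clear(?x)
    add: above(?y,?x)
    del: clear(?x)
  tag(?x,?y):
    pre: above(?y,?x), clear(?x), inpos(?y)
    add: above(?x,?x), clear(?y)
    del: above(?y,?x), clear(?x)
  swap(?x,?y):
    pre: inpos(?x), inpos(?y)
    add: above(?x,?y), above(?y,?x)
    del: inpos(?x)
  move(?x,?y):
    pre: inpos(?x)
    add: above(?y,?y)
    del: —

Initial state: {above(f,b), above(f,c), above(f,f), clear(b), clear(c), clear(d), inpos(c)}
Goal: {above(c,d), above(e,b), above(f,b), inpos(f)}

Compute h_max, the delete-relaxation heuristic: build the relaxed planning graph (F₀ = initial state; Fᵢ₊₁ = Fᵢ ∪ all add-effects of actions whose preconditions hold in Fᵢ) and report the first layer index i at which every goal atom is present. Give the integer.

2

F0 = init (7 atoms)
F1 = F0 ∪ {above(b,b), above(c,c), above(d,d), above(e,e), above(f,d), inpos(f)}  (13 atoms)
F2 = F1 ∪ {above(b,c), above(b,d), above(c,b), above(c,d), above(c,f), above(d,b), above(d,c), above(e,b), above(e,c), above(e,d), clear(f), inpos(b), inpos(d), inpos(e)}  (27 atoms)
goal ⊆ F2  ⇒  h_max = 2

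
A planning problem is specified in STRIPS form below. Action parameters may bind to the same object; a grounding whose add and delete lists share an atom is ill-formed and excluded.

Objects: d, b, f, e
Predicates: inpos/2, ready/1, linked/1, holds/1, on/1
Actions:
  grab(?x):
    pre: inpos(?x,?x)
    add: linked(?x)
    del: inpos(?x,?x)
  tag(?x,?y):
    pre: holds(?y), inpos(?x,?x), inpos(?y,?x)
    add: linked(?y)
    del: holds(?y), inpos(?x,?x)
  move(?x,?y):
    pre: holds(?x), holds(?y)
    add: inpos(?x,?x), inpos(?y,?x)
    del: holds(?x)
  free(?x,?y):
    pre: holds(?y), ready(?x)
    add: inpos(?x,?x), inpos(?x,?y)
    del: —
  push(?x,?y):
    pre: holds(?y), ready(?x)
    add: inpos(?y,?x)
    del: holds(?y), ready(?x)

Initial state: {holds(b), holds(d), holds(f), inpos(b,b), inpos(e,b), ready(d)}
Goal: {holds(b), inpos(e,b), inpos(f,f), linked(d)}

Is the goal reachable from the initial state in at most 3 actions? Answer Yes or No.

1. move(d,d)  →  {holds(b), holds(f), inpos(b,b), inpos(d,d), inpos(e,b), ready(d)}
2. grab(d)  →  {holds(b), holds(f), inpos(b,b), inpos(e,b), linked(d), ready(d)}
3. move(f,b)  →  {holds(b), inpos(b,b), inpos(b,f), inpos(e,b), inpos(f,f), linked(d), ready(d)}
optimal plan length = 3; 3 ≤ 3

Yes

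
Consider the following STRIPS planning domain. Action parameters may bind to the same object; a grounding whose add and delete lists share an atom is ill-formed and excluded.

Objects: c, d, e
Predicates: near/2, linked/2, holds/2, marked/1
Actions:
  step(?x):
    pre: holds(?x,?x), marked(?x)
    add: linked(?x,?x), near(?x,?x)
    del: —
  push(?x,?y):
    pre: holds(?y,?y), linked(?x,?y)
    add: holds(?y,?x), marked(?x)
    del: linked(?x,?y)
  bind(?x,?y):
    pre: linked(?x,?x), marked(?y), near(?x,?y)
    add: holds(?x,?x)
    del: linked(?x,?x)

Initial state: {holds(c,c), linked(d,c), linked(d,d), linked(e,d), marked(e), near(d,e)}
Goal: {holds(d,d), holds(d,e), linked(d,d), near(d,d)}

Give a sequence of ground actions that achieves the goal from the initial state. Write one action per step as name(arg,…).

1. push(d,c)  →  {holds(c,c), holds(c,d), linked(d,d), linked(e,d), marked(d), marked(e), near(d,e)}
2. bind(d,e)  →  {holds(c,c), holds(c,d), holds(d,d), linked(e,d), marked(d), marked(e), near(d,e)}
3. step(d)  →  {holds(c,c), holds(c,d), holds(d,d), linked(d,d), linked(e,d), marked(d), marked(e), near(d,d), near(d,e)}
4. push(e,d)  →  {holds(c,c), holds(c,d), holds(d,d), holds(d,e), linked(d,d), marked(d), marked(e), near(d,d), near(d,e)}

push(d,c); bind(d,e); step(d); push(e,d)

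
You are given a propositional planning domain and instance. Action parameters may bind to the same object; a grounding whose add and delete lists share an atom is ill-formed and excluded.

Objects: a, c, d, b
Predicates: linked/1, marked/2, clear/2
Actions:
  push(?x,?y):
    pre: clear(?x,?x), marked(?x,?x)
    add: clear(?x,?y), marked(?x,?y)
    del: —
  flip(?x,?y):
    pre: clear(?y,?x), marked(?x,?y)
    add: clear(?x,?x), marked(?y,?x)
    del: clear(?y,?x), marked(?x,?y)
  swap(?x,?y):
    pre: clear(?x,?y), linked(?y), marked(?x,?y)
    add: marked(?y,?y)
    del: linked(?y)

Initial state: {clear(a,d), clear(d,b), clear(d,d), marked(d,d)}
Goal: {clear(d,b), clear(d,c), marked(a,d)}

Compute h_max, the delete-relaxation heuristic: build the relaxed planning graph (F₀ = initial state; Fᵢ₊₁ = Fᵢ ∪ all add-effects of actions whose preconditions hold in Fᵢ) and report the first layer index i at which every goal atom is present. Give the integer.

F0 = init (4 atoms)
F1 = F0 ∪ {clear(d,a), clear(d,c), marked(d,a), marked(d,b), marked(d,c)}  (9 atoms)
F2 = F1 ∪ {marked(a,d)}  (10 atoms)
goal ⊆ F2  ⇒  h_max = 2

2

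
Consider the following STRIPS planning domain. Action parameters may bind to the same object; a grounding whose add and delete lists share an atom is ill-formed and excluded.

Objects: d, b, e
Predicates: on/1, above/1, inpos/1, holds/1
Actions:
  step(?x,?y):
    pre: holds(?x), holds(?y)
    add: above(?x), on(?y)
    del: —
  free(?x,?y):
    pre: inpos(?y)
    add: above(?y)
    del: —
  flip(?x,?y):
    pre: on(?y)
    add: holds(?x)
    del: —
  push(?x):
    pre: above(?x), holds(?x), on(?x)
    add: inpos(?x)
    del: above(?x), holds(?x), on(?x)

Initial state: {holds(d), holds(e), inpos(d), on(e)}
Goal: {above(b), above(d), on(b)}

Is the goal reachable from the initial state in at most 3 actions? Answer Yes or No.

Yes

1. step(d,d)  →  {above(d), holds(d), holds(e), inpos(d), on(d), on(e)}
2. flip(b,d)  →  {above(d), holds(b), holds(d), holds(e), inpos(d), on(d), on(e)}
3. step(b,b)  →  {above(b), above(d), holds(b), holds(d), holds(e), inpos(d), on(b), on(d), on(e)}
optimal plan length = 3; 3 ≤ 3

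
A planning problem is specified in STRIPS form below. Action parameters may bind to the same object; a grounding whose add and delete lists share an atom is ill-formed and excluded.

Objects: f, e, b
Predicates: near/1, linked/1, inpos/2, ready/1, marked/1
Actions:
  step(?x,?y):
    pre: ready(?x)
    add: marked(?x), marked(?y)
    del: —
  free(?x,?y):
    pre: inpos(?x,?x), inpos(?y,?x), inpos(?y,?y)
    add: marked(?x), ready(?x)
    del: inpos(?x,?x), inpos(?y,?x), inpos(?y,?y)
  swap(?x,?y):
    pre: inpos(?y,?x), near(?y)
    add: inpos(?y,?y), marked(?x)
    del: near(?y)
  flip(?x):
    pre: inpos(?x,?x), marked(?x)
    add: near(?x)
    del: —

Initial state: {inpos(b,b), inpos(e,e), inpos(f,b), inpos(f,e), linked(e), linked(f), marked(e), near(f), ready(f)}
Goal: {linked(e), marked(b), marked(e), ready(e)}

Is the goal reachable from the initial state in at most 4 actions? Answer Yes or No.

Yes

1. step(f,b)  →  {inpos(b,b), inpos(e,e), inpos(f,b), inpos(f,e), linked(e), linked(f), marked(b), marked(e), marked(f), near(f), ready(f)}
2. free(e,e)  →  {inpos(b,b), inpos(f,b), inpos(f,e), linked(e), linked(f), marked(b), marked(e), marked(f), near(f), ready(e), ready(f)}
optimal plan length = 2; 2 ≤ 4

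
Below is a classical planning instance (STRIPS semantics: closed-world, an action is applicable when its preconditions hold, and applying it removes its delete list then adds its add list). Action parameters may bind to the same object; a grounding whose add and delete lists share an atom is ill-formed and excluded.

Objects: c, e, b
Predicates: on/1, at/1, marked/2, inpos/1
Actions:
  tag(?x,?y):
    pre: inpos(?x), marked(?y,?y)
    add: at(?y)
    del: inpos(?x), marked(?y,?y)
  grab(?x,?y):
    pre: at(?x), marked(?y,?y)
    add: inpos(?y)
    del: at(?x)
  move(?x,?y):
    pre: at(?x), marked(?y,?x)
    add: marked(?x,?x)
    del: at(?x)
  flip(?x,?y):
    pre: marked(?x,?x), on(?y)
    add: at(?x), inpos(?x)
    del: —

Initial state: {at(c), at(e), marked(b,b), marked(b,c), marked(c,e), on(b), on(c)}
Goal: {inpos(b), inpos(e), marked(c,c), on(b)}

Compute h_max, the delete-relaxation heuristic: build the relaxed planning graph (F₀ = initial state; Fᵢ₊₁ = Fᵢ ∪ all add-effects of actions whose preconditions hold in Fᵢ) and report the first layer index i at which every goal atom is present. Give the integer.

2

F0 = init (7 atoms)
F1 = F0 ∪ {at(b), inpos(b), marked(c,c), marked(e,e)}  (11 atoms)
F2 = F1 ∪ {inpos(c), inpos(e)}  (13 atoms)
goal ⊆ F2  ⇒  h_max = 2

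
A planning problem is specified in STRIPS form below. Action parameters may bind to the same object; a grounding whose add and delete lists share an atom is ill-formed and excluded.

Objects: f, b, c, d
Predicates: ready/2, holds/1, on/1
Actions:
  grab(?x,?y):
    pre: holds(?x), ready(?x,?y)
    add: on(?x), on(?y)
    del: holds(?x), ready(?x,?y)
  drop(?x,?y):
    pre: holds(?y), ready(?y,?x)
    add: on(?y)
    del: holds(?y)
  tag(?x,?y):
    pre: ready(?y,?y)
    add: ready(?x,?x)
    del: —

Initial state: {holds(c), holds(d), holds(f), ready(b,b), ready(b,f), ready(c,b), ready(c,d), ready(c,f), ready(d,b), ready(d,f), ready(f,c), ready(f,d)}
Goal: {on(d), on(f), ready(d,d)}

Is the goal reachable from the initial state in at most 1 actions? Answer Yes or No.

1. grab(f,d)  →  {holds(c), holds(d), on(d), on(f), ready(b,b), ready(b,f), ready(c,b), ready(c,d), ready(c,f), ready(d,b), ready(d,f), ready(f,c)}
2. tag(d,b)  →  {holds(c), holds(d), on(d), on(f), ready(b,b), ready(b,f), ready(c,b), ready(c,d), ready(c,f), ready(d,b), ready(d,d), ready(d,f), ready(f,c)}
optimal plan length = 2; 2 > 1

No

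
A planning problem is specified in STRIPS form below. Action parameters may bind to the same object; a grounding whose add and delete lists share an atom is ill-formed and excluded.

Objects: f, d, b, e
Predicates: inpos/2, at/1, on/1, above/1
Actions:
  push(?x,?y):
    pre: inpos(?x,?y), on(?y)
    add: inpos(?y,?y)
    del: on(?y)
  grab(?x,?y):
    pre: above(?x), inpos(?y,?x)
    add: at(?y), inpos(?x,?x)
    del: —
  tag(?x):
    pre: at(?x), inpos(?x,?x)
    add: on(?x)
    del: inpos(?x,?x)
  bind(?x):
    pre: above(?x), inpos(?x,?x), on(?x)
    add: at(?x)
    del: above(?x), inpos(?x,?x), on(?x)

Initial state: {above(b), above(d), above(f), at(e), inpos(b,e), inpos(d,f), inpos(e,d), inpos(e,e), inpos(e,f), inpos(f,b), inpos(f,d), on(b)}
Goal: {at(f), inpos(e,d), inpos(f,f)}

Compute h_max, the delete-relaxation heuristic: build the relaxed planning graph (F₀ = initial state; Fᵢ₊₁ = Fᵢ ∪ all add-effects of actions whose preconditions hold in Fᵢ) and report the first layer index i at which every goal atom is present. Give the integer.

F0 = init (12 atoms)
F1 = F0 ∪ {at(d), at(f), inpos(b,b), inpos(d,d), inpos(f,f), on(e)}  (18 atoms)
goal ⊆ F1  ⇒  h_max = 1

1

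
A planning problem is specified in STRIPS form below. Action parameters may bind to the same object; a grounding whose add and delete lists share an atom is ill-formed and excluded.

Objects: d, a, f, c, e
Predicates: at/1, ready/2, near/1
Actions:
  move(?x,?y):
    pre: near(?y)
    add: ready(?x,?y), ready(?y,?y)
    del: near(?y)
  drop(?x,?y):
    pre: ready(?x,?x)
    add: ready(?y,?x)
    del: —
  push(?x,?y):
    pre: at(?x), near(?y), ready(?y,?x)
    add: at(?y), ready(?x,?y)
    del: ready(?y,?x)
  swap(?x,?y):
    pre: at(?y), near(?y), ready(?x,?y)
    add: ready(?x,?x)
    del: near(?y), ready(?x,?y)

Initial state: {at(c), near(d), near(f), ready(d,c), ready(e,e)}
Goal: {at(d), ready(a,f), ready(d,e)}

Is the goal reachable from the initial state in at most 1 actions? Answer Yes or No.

1. move(a,f)  →  {at(c), near(d), ready(a,f), ready(d,c), ready(e,e), ready(f,f)}
2. drop(e,d)  →  {at(c), near(d), ready(a,f), ready(d,c), ready(d,e), ready(e,e), ready(f,f)}
3. push(c,d)  →  {at(c), at(d), near(d), ready(a,f), ready(c,d), ready(d,e), ready(e,e), ready(f,f)}
optimal plan length = 3; 3 > 1

No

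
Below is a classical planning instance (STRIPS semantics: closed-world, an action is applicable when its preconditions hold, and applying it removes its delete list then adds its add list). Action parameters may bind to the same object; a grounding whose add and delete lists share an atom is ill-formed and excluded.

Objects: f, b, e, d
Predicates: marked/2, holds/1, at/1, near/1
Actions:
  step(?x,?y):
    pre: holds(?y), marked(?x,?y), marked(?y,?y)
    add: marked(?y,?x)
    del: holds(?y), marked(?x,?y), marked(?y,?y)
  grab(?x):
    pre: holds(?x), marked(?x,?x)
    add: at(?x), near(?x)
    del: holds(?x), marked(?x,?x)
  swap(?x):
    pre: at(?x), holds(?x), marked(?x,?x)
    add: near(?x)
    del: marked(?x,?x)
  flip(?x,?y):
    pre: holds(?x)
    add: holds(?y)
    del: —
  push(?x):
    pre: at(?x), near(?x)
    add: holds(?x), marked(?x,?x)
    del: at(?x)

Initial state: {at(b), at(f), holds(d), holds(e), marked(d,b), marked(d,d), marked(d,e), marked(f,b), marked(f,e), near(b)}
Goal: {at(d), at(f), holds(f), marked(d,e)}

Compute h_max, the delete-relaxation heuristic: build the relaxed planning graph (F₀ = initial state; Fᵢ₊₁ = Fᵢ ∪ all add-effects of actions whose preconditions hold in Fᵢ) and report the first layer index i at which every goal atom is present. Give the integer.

F0 = init (10 atoms)
F1 = F0 ∪ {at(d), holds(b), holds(f), marked(b,b), near(d)}  (15 atoms)
goal ⊆ F1  ⇒  h_max = 1

1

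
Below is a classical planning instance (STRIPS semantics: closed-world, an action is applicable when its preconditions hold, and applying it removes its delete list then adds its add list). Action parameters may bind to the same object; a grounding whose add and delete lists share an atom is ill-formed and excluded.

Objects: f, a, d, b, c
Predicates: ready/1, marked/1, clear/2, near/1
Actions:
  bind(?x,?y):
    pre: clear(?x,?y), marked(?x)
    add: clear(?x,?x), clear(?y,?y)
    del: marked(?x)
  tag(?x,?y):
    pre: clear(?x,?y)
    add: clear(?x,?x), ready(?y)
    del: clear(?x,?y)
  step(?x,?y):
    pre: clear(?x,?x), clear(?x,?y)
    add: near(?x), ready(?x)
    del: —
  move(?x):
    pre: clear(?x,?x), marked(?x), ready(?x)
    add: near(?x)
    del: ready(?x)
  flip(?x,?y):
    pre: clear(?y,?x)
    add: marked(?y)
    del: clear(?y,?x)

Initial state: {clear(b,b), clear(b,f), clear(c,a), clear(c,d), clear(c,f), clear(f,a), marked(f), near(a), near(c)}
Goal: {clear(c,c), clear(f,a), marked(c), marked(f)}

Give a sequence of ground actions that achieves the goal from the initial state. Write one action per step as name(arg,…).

1. tag(c,f)  →  {clear(b,b), clear(b,f), clear(c,a), clear(c,c), clear(c,d), clear(f,a), marked(f), near(a), near(c), ready(f)}
2. flip(a,c)  →  {clear(b,b), clear(b,f), clear(c,c), clear(c,d), clear(f,a), marked(c), marked(f), near(a), near(c), ready(f)}

tag(c,f); flip(a,c)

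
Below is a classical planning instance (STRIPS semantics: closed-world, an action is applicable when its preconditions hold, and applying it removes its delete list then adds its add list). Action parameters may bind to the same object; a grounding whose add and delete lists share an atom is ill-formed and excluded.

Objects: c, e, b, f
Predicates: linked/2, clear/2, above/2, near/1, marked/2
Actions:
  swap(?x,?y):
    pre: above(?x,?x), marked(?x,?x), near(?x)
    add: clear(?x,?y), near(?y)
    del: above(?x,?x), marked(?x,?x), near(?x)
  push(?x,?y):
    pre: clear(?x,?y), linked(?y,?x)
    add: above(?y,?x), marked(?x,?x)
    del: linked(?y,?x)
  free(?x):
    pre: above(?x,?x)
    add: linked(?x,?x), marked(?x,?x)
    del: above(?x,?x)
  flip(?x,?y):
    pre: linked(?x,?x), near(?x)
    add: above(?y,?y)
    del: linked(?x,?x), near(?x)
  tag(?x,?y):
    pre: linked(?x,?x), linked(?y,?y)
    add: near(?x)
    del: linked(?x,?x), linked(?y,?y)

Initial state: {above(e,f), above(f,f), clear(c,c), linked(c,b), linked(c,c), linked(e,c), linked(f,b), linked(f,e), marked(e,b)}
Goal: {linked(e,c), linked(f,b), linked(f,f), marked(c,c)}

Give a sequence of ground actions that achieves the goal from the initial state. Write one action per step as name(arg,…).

push(c,c); free(f)

1. push(c,c)  →  {above(c,c), above(e,f), above(f,f), clear(c,c), linked(c,b), linked(e,c), linked(f,b), linked(f,e), marked(c,c), marked(e,b)}
2. free(f)  →  {above(c,c), above(e,f), clear(c,c), linked(c,b), linked(e,c), linked(f,b), linked(f,e), linked(f,f), marked(c,c), marked(e,b), marked(f,f)}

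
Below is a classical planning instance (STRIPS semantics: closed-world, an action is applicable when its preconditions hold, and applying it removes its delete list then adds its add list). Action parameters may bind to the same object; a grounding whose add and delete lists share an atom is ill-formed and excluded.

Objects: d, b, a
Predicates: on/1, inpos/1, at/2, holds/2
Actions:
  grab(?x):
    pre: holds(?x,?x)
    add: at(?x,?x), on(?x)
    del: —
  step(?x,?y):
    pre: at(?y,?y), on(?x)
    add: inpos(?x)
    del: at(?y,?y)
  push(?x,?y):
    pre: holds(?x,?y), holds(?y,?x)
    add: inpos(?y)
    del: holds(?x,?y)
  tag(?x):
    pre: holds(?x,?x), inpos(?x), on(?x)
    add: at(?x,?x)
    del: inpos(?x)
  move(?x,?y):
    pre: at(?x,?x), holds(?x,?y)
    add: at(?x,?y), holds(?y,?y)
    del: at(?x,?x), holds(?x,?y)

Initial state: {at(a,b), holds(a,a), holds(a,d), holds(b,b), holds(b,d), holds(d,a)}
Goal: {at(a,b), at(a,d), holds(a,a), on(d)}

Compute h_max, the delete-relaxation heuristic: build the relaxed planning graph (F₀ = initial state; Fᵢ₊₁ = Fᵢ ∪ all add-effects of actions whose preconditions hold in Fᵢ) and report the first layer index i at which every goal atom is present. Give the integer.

F0 = init (6 atoms)
F1 = F0 ∪ {at(a,a), at(b,b), inpos(a), inpos(b), inpos(d), on(a), on(b)}  (13 atoms)
F2 = F1 ∪ {at(a,d), at(b,d), holds(d,d)}  (16 atoms)
F3 = F2 ∪ {at(d,d), on(d)}  (18 atoms)
goal ⊆ F3  ⇒  h_max = 3

3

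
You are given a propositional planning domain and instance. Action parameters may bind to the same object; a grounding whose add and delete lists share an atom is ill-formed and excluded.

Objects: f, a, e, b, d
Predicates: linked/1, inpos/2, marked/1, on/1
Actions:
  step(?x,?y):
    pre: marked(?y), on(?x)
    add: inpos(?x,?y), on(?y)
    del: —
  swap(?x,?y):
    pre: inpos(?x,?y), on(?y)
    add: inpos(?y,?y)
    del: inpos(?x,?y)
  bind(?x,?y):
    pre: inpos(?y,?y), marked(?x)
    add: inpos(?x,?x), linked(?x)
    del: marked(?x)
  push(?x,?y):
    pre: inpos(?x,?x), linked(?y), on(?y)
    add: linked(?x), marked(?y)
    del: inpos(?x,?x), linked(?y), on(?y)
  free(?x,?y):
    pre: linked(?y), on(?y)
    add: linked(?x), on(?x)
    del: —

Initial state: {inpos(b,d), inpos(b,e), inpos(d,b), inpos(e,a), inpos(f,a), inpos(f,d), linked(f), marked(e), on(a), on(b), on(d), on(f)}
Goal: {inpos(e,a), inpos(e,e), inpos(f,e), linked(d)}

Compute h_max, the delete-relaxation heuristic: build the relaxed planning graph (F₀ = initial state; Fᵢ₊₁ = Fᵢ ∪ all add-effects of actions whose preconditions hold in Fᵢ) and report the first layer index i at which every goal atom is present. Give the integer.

2

F0 = init (12 atoms)
F1 = F0 ∪ {inpos(a,a), inpos(a,e), inpos(b,b), inpos(d,d), inpos(d,e), inpos(f,e), linked(a), linked(b), linked(d), linked(e), on(e)}  (23 atoms)
F2 = F1 ∪ {inpos(e,e), marked(a), marked(b), marked(d), marked(f)}  (28 atoms)
goal ⊆ F2  ⇒  h_max = 2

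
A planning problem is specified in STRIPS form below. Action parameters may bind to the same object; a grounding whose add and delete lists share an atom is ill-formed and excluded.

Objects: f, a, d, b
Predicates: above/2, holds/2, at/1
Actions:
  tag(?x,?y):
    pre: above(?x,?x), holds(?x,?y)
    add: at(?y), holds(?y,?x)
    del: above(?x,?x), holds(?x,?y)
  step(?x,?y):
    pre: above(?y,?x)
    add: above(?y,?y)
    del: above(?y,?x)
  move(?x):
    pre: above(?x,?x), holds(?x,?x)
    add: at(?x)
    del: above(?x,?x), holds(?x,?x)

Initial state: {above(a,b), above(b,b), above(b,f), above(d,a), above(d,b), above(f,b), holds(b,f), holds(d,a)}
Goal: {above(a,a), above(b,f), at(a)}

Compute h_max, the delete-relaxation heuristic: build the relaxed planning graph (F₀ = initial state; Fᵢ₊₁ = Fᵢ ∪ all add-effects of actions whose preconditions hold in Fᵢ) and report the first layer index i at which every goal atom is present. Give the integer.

F0 = init (8 atoms)
F1 = F0 ∪ {above(a,a), above(d,d), above(f,f), at(f), holds(f,b)}  (13 atoms)
F2 = F1 ∪ {at(a), at(b), holds(a,d)}  (16 atoms)
goal ⊆ F2  ⇒  h_max = 2

2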